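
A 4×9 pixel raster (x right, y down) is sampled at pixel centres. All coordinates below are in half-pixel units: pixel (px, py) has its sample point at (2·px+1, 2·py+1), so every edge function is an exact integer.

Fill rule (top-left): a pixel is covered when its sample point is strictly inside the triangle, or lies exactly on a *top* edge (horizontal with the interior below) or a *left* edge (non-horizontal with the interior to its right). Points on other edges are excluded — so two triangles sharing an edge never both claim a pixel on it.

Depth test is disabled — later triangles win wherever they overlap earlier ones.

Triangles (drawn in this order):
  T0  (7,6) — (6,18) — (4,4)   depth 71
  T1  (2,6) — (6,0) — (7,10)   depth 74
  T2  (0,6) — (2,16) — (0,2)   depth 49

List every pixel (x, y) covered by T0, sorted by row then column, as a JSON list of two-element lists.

T0:
  2·area = 38
  edge (7, 6)→(6, 18): d=(-1,12) right/bottom  bias=-1
  edge (6, 18)→(4, 4): d=(-2,-14) top-left  bias=+0
  edge (4, 4)→(7, 6): d=(3,2) right/bottom  bias=-1
    (2,2)@(5, 5): e=[25,12,1] → X
    (3,2)@(7, 5): e=[1,40,-3] → .
    (2,3)@(5, 7): e=[23,8,7] → X
    (3,3)@(7, 7): e=[-1,36,3] → .
    (2,4)@(5, 9): e=[21,4,13] → X
    (3,4)@(7, 9): e=[-3,32,9] → .
    (2,5)@(5, 11): e=[19,0,19] → X  [on edge]
    (3,5)@(7, 11): e=[-5,28,15] → .
    (2,6)@(5, 13): e=[17,-4,25] → .
  covered (4 px):
    . . . .
    . . . .
    . . X .
    . . X .
    . . X .
    . . X .
    . . . .
    . . . .
    . . . .
T1:
  2·area = 46
  edge (2, 6)→(6, 0): d=(4,-6) top-left  bias=+0
  edge (6, 0)→(7, 10): d=(1,10) right/bottom  bias=-1
  edge (7, 10)→(2, 6): d=(-5,-4) top-left  bias=+0
    (2,1)@(5, 3): e=[6,13,27] → X
    (3,1)@(7, 3): e=[18,-7,35] → .
    (1,2)@(3, 5): e=[2,35,9] → X
    (3,2)@(7, 5): e=[26,-5,25] → .
    (1,3)@(3, 7): e=[10,37,-1] → .
    (2,3)@(5, 7): e=[22,17,7] → X
    (3,3)@(7, 7): e=[34,-3,15] → .
    (2,4)@(5, 9): e=[30,19,-3] → .
  covered (4 px):
    . . . .
    . . X .
    . X X .
    . . X .
    . . . .
    . . . .
    . . . .
    . . . .
    . . . .
T2:
  2·area = 8  (B↔C swapped to make it positive)
  edge (0, 6)→(0, 2): d=(0,-4) top-left  bias=+0
  edge (0, 2)→(2, 16): d=(2,14) right/bottom  bias=-1
  edge (2, 16)→(0, 6): d=(-2,-10) top-left  bias=+0
    (0,4)@(1, 9): e=[4,0,4] → .  [on edge]
    (0,5)@(1, 11): e=[4,4,0] → X  [on edge]
    (1,5)@(3, 11): e=[12,-24,20] → .
    (0,6)@(1, 13): e=[4,8,-4] → .
  covered (1 px):
    . . . .
    . . . .
    . . . .
    . . . .
    . . . .
    X . . .
    . . . .
    . . . .
    . . . .

Answer: [[2,2],[2,3],[2,4],[2,5]]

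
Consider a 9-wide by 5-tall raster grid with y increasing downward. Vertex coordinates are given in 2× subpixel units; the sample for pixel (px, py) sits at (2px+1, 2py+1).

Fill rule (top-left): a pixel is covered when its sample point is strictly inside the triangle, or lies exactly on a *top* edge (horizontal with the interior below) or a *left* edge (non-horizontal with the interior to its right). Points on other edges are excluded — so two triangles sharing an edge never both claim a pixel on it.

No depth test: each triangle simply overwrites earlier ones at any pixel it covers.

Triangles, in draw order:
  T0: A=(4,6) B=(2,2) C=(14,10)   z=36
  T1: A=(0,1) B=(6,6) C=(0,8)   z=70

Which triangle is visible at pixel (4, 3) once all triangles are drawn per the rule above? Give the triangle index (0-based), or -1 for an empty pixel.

T0:
  2·area = 32
  edge (4, 6)→(2, 2): d=(-2,-4) top-left  bias=+0
  edge (2, 2)→(14, 10): d=(12,8) right/bottom  bias=-1
  edge (14, 10)→(4, 6): d=(-10,-4) top-left  bias=+0
    (1,1)@(3, 3): e=[2,4,26] → █
    (2,1)@(5, 3): e=[10,-12,34] → ·
    (1,2)@(3, 5): e=[-2,28,6] → ·
    (2,2)@(5, 5): e=[6,12,14] → █
    (3,2)@(7, 5): e=[14,-4,22] → ·
    (2,3)@(5, 7): e=[2,36,-6] → ·
    (3,3)@(7, 7): e=[10,20,2] → █
    (4,3)@(9, 7): e=[18,4,10] → █
    (5,3)@(11, 7): e=[26,-12,18] → ·
    (3,4)@(7, 9): e=[6,44,-18] → ·
    (4,4)@(9, 9): e=[14,28,-10] → ·
  covered (4 px):
    · · · · · · · · ·
    · █ · · · · · · ·
    · · █ · · · · · ·
    · · · █ █ · · · ·
    · · · · · · · · ·
T1:
  2·area = 42
  edge (0, 1)→(6, 6): d=(6,5) right/bottom  bias=-1
  edge (6, 6)→(0, 8): d=(-6,2) right/bottom  bias=-1
  edge (0, 8)→(0, 1): d=(0,-7) top-left  bias=+0
    (0,1)@(1, 3): e=[7,28,7] → █
    (1,1)@(3, 3): e=[-3,24,21] → ·
    (7,1)@(15, 3): e=[-63,0,105] → ·  [on edge]
    (0,2)@(1, 5): e=[19,16,7] → █
    (1,2)@(3, 5): e=[9,12,21] → █
    (2,2)@(5, 5): e=[-1,8,35] → ·
    (4,2)@(9, 5): e=[-21,0,63] → ·  [on edge]
    (0,3)@(1, 7): e=[31,4,7] → █
    (1,3)@(3, 7): e=[21,0,21] → ·  [on edge]
    (0,4)@(1, 9): e=[43,-8,7] → ·
  covered (4 px):
    · · · · · · · · ·
    █ · · · · · · · ·
    █ █ · · · · · · ·
    █ · · · · · · · ·
    · · · · · · · · ·

Z-buffer (winner per pixel, '.' = empty):
  . . . . . . . . .
  1 0 . . . . . . .
  1 1 0 . . . . . .
  1 . . 0 0 . . . .
  . . . . . . . . .

Answer: 0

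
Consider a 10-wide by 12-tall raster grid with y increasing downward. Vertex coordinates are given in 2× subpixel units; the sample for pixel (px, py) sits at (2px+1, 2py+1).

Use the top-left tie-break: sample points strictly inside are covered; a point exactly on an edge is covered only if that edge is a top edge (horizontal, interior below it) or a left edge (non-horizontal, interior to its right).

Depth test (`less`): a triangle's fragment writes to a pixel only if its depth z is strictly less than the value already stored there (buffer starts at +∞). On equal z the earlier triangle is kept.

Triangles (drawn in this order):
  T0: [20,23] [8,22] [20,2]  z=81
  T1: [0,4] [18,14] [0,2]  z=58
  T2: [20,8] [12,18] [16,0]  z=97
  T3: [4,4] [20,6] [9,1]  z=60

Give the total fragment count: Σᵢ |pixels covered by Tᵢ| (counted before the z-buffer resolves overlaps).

T0:
  2·area = 252
  edge (20, 23)→(8, 22): d=(-12,-1) top-left  bias=+0
  edge (8, 22)→(20, 2): d=(12,-20) top-left  bias=+0
  edge (20, 2)→(20, 23): d=(0,21) right/bottom  bias=-1
    (9,2)@(19, 5): e=[215,16,21] → █
    (8,3)@(17, 7): e=[189,0,63] → █  [on edge]
    (8,4)@(17, 9): e=[165,24,63] → █
    (7,5)@(15, 11): e=[139,8,105] → █
    (7,6)@(15, 13): e=[115,32,105] → █
    (6,7)@(13, 15): e=[89,16,147] → █
    (5,8)@(11, 17): e=[63,0,189] → █  [on edge]
    (5,9)@(11, 19): e=[39,24,189] → █
    (4,10)@(9, 21): e=[13,8,231] → █
    (4,11)@(9, 23): e=[-11,32,231] → ·
    (5,11)@(11, 23): e=[-9,72,189] → ·
    (6,11)@(13, 23): e=[-7,112,147] → ·
  covered (31 px):
    · · · · · · · · · ·
    · · · · · · · · · ·
    · · · · · · · · · █
    · · · · · · · · █ █
    · · · · · · · · █ █
    · · · · · · · █ █ █
    · · · · · · · █ █ █
    · · · · · · █ █ █ █
    · · · · · █ █ █ █ █
    · · · · · █ █ █ █ █
    · · · · █ █ █ █ █ █
    · · · · · · · · · ·
T1:
  2·area = 36  (B↔C swapped to make it positive)
  edge (0, 4)→(0, 2): d=(0,-2) top-left  bias=+0
  edge (0, 2)→(18, 14): d=(18,12) right/bottom  bias=-1
  edge (18, 14)→(0, 4): d=(-18,-10) top-left  bias=+0
    (0,1)@(1, 3): e=[2,6,28] → █
    (1,1)@(3, 3): e=[6,-18,48] → ·
    (0,2)@(1, 5): e=[2,42,-8] → ·
    (1,2)@(3, 5): e=[6,18,12] → █
    (2,2)@(5, 5): e=[10,-6,32] → ·
    (1,3)@(3, 7): e=[6,54,-24] → ·
    (3,3)@(7, 7): e=[14,6,16] → █
    (4,3)@(9, 7): e=[18,-18,36] → ·
    (3,4)@(7, 9): e=[14,42,-20] → ·
    (4,4)@(9, 9): e=[18,18,0] → █  [on edge]
    (5,4)@(11, 9): e=[22,-6,20] → ·
    (4,5)@(9, 11): e=[18,54,-36] → ·
  covered (5 px):
    · · · · · · · · · ·
    █ · · · · · · · · ·
    · █ · · · · · · · ·
    · · · █ · · · · · ·
    · · · · █ · · · · ·
    · · · · · · █ · · ·
    · · · · · · · · · ·
    · · · · · · · · · ·
    · · · · · · · · · ·
    · · · · · · · · · ·
    · · · · · · · · · ·
    · · · · · · · · · ·
T2:
  2·area = 104
  edge (20, 8)→(12, 18): d=(-8,10) right/bottom  bias=-1
  edge (12, 18)→(16, 0): d=(4,-18) top-left  bias=+0
  edge (16, 0)→(20, 8): d=(4,8) right/bottom  bias=-1
    (8,1)@(17, 3): e=[70,30,4] → █
    (9,1)@(19, 3): e=[50,66,-12] → ·
    (7,2)@(15, 5): e=[74,2,28] → █
    (9,2)@(19, 5): e=[34,74,-4] → ·
    (7,3)@(15, 7): e=[58,10,36] → █
    (9,3)@(19, 7): e=[18,82,4] → █
    (7,4)@(15, 9): e=[42,18,44] → █
    (7,5)@(15, 11): e=[26,26,52] → █
    (9,5)@(19, 11): e=[-14,98,20] → ·
    (7,6)@(15, 13): e=[10,34,60] → █
    (8,6)@(17, 13): e=[-10,70,44] → ·
    (6,7)@(13, 15): e=[14,6,84] → █
  covered (13 px):
    · · · · · · · · · ·
    · · · · · · · · █ ·
    · · · · · · · █ █ ·
    · · · · · · · █ █ █
    · · · · · · · █ █ █
    · · · · · · · █ █ ·
    · · · · · · · █ · ·
    · · · · · · █ · · ·
    · · · · · · · · · ·
    · · · · · · · · · ·
    · · · · · · · · · ·
    · · · · · · · · · ·
T3:
  2·area = 58  (B↔C swapped to make it positive)
  edge (4, 4)→(9, 1): d=(5,-3) top-left  bias=+0
  edge (9, 1)→(20, 6): d=(11,5) right/bottom  bias=-1
  edge (20, 6)→(4, 4): d=(-16,-2) top-left  bias=+0
    (4,0)@(9, 1): e=[0,0,58] → ·  [on edge]
    (3,1)@(7, 3): e=[4,32,22] → █
    (4,1)@(9, 3): e=[10,22,26] → █
    (5,1)@(11, 3): e=[16,12,30] → █
    (6,1)@(13, 3): e=[22,2,34] → █
    (7,1)@(15, 3): e=[28,-8,38] → ·
    (3,2)@(7, 5): e=[14,54,-10] → ·
    (4,2)@(9, 5): e=[20,44,-6] → ·
    (5,2)@(11, 5): e=[26,34,-2] → ·
    (6,2)@(13, 5): e=[32,24,2] → █
    (7,2)@(15, 5): e=[38,14,6] → █
    (8,2)@(17, 5): e=[44,4,10] → █
  covered (7 px):
    · · · · · · · · · ·
    · · · █ █ █ █ · · ·
    · · · · · · █ █ █ ·
    · · · · · · · · · ·
    · · · · · · · · · ·
    · · · · · · · · · ·
    · · · · · · · · · ·
    · · · · · · · · · ·
    · · · · · · · · · ·
    · · · · · · · · · ·
    · · · · · · · · · ·
    · · · · · · · · · ·

Answer: 56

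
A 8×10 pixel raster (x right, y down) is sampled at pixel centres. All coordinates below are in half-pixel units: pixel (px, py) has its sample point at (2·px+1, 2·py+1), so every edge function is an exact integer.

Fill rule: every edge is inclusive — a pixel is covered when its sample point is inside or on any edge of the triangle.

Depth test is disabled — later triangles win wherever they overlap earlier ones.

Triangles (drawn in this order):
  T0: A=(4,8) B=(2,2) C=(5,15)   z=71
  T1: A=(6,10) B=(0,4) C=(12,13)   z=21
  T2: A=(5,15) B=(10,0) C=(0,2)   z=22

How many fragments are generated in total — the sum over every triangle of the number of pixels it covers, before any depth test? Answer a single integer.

T0:
  2·area = 8  (B↔C swapped to make it positive)
  edge (4, 8)→(5, 15): d=(1,7) inclusive
  edge (5, 15)→(2, 2): d=(-3,-13) inclusive
  edge (2, 2)→(4, 8): d=(2,6) inclusive
    (1,0)@(3, 1): e=[0,16,-8] → ·  [on edge]
    (1,2)@(3, 5): e=[4,4,0] → #  [on edge]
    (2,2)@(5, 5): e=[-10,30,-12] → ·
    (1,3)@(3, 7): e=[6,-2,4] → ·
    (2,5)@(5, 11): e=[-4,12,0] → ·  [on edge]
    (2,7)@(5, 15): e=[0,0,8] → #  [on edge]
    (3,7)@(7, 15): e=[-14,26,-4] → ·
    (2,8)@(5, 17): e=[2,-6,12] → ·
    (3,8)@(7, 17): e=[-12,20,0] → ·  [on edge]
  covered (2 px):
    · · · · · · · ·
    · · · · · · · ·
    · # · · · · · ·
    · · · · · · · ·
    · · · · · · · ·
    · · · · · · · ·
    · · · · · · · ·
    · · # · · · · ·
    · · · · · · · ·
    · · · · · · · ·
T1:
  2·area = 18
  edge (6, 10)→(0, 4): d=(-6,-6) inclusive
  edge (0, 4)→(12, 13): d=(12,9) inclusive
  edge (12, 13)→(6, 10): d=(-6,-3) inclusive
    (0,2)@(1, 5): e=[0,3,15] → #  [on edge]
    (1,2)@(3, 5): e=[12,-15,21] → ·
    (0,3)@(1, 7): e=[-12,27,3] → ·
    (1,3)@(3, 7): e=[0,9,9] → #  [on edge]
    (2,3)@(5, 7): e=[12,-9,15] → ·
    (1,4)@(3, 9): e=[-12,33,-3] → ·
    (2,4)@(5, 9): e=[0,15,3] → #  [on edge]
    (3,4)@(7, 9): e=[12,-3,9] → ·
    (2,5)@(5, 11): e=[-12,39,-9] → ·
    (3,5)@(7, 11): e=[0,21,-3] → ·  [on edge]
    (4,5)@(9, 11): e=[12,3,3] → #
    (5,5)@(11, 11): e=[24,-15,9] → ·
    (4,6)@(9, 13): e=[0,27,-9] → ·  [on edge]
    (5,7)@(11, 15): e=[0,33,-15] → ·  [on edge]
    (6,8)@(13, 17): e=[0,39,-21] → ·  [on edge]
    (7,9)@(15, 19): e=[0,45,-27] → ·  [on edge]
  covered (4 px):
    · · · · · · · ·
    · · · · · · · ·
    # · · · · · · ·
    · # · · · · · ·
    · · # · · · · ·
    · · · · # · · ·
    · · · · · · · ·
    · · · · · · · ·
    · · · · · · · ·
    · · · · · · · ·
T2:
  2·area = 140  (B↔C swapped to make it positive)
  edge (5, 15)→(0, 2): d=(-5,-13) inclusive
  edge (0, 2)→(10, 0): d=(10,-2) inclusive
  edge (10, 0)→(5, 15): d=(-5,15) inclusive
    (2,0)@(5, 1): e=[70,0,70] → #  [on edge]
    (3,0)@(7, 1): e=[96,4,40] → #
    (4,0)@(9, 1): e=[122,8,10] → #
    (5,0)@(11, 1): e=[148,12,-20] → ·
    (0,1)@(1, 3): e=[8,12,120] → #
    (1,1)@(3, 3): e=[34,16,90] → #
    (4,1)@(9, 3): e=[112,28,0] → #  [on edge]
    (5,1)@(11, 3): e=[138,32,-30] → ·
    (0,2)@(1, 5): e=[-2,32,110] → ·
    (1,2)@(3, 5): e=[24,36,80] → #
    (4,2)@(9, 5): e=[102,48,-10] → ·
    (1,3)@(3, 7): e=[14,56,70] → #
    (3,4)@(7, 9): e=[56,84,0] → #  [on edge]
    (2,7)@(5, 15): e=[0,140,0] → #  [on edge]
  covered (20 px):
    · · # # # · · ·
    # # # # # · · ·
    · # # # · · · ·
    · # # # · · · ·
    · # # # · · · ·
    · · # · · · · ·
    · · # · · · · ·
    · · # · · · · ·
    · · · · · · · ·
    · · · · · · · ·

Result: 26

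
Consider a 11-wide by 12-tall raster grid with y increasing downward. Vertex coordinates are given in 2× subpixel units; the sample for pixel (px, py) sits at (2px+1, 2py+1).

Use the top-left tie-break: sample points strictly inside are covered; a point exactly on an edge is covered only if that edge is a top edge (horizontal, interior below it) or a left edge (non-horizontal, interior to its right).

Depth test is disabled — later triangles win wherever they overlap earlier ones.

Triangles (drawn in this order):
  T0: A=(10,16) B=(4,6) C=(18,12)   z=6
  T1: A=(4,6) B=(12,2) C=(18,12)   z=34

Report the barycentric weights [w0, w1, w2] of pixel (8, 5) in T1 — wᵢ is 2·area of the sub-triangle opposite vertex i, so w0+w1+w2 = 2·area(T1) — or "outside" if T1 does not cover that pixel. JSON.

T0:
  2·area = 104
  edge (10, 16)→(4, 6): d=(-6,-10) top-left  bias=+0
  edge (4, 6)→(18, 12): d=(14,6) right/bottom  bias=-1
  edge (18, 12)→(10, 16): d=(-8,4) right/bottom  bias=-1
    (0,0)@(1, 1): e=[0,-52,156] → ·  [on edge]
    (2,3)@(5, 7): e=[4,8,92] → #
    (3,3)@(7, 7): e=[24,-4,84] → ·
    (2,4)@(5, 9): e=[-8,36,76] → ·
    (3,4)@(7, 9): e=[12,24,68] → #
    (4,4)@(9, 9): e=[32,12,60] → #
    (5,4)@(11, 9): e=[52,0,52] → ·  [on edge]
    (3,5)@(7, 11): e=[0,52,52] → #  [on edge]
    (5,5)@(11, 11): e=[40,28,36] → #
    (6,5)@(13, 11): e=[60,16,28] → #
    (7,5)@(15, 11): e=[80,4,20] → #
    (8,5)@(17, 11): e=[100,-8,12] → ·
    (6,10)@(13, 21): e=[0,156,-52] → ·  [on edge]
  covered (13 px):
    · · · · · · · · · · ·
    · · · · · · · · · · ·
    · · · · · · · · · · ·
    · · # · · · · · · · ·
    · · · # # · · · · · ·
    · · · # # # # # · · ·
    · · · · # # # # · · ·
    · · · · · # · · · · ·
    · · · · · · · · · · ·
    · · · · · · · · · · ·
    · · · · · · · · · · ·
    · · · · · · · · · · ·
T1:
  2·area = 104
  edge (4, 6)→(12, 2): d=(8,-4) top-left  bias=+0
  edge (12, 2)→(18, 12): d=(6,10) right/bottom  bias=-1
  edge (18, 12)→(4, 6): d=(-14,-6) top-left  bias=+0
    (5,1)@(11, 3): e=[4,16,84] → #
    (6,1)@(13, 3): e=[12,-4,96] → ·
    (3,2)@(7, 5): e=[4,68,32] → #
    (4,2)@(9, 5): e=[12,48,44] → #
    (6,2)@(13, 5): e=[28,8,68] → #
    (7,2)@(15, 5): e=[36,-12,80] → ·
    (3,3)@(7, 7): e=[20,80,4] → #
    (7,3)@(15, 7): e=[52,0,52] → ·  [on edge]
    (3,4)@(7, 9): e=[36,92,-24] → ·
    (4,4)@(9, 9): e=[44,72,-12] → ·
    (5,4)@(11, 9): e=[52,52,0] → #  [on edge]
    (7,4)@(15, 9): e=[68,12,24] → #
    (10,8)@(21, 17): e=[156,0,-52] → ·  [on edge]
  covered (13 px):
    · · · · · · · · · · ·
    · · · · · # · · · · ·
    · · · # # # # · · · ·
    · · · # # # # · · · ·
    · · · · · # # # · · ·
    · · · · · · · · # · ·
    · · · · · · · · · · ·
    · · · · · · · · · · ·
    · · · · · · · · · · ·
    · · · · · · · · · · ·
    · · · · · · · · · · ·
    · · · · · · · · · · ·

Final: [4,8,92]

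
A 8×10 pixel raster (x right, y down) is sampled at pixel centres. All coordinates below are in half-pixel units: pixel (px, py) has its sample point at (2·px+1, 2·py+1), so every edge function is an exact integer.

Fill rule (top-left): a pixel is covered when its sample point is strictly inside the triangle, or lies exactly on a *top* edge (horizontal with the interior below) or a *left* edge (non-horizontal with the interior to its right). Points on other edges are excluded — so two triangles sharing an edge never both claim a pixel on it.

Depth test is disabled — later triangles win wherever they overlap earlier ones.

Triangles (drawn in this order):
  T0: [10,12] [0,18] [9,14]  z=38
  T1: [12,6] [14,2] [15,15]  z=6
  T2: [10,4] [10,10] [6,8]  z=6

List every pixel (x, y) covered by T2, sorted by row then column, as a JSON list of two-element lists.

T0:
  2·area = 14  (B↔C swapped to make it positive)
  edge (10, 12)→(9, 14): d=(-1,2) right/bottom  bias=-1
  edge (9, 14)→(0, 18): d=(-9,4) right/bottom  bias=-1
  edge (0, 18)→(10, 12): d=(10,-6) top-left  bias=+0
    (7,4)@(15, 9): e=[-7,21,0] → .  [on edge]
    (4,6)@(9, 13): e=[1,9,4] → X
    (5,6)@(11, 13): e=[-3,1,16] → .
    (2,7)@(5, 15): e=[7,7,0] → X  [on edge]
    (3,7)@(7, 15): e=[3,-1,12] → .
    (4,7)@(9, 15): e=[-1,-9,24] → .
    (2,8)@(5, 17): e=[5,-11,20] → .
  covered (2 px):
    . . . . . . . .
    . . . . . . . .
    . . . . . . . .
    . . . . . . . .
    . . . . . . . .
    . . . . . . . .
    . . . . X . . .
    . . X . . . . .
    . . . . . . . .
    . . . . . . . .
T1:
  2·area = 30
  edge (12, 6)→(14, 2): d=(2,-4) top-left  bias=+0
  edge (14, 2)→(15, 15): d=(1,13) right/bottom  bias=-1
  edge (15, 15)→(12, 6): d=(-3,-9) top-left  bias=+0
    (5,1)@(11, 3): e=[-10,40,0] → .  [on edge]
    (6,2)@(13, 5): e=[2,16,12] → X
    (7,2)@(15, 5): e=[10,-10,30] → .
    (6,3)@(13, 7): e=[6,18,6] → X
    (7,3)@(15, 7): e=[14,-8,24] → .
    (6,4)@(13, 9): e=[10,20,0] → X  [on edge]
    (7,4)@(15, 9): e=[18,-6,18] → .
    (6,5)@(13, 11): e=[14,22,-6] → .
    (7,7)@(15, 15): e=[30,0,0] → .  [on edge]
  covered (3 px):
    . . . . . . . .
    . . . . . . . .
    . . . . . . X .
    . . . . . . X .
    . . . . . . X .
    . . . . . . . .
    . . . . . . . .
    . . . . . . . .
    . . . . . . . .
    . . . . . . . .
T2:
  2·area = 24
  edge (10, 4)→(10, 10): d=(0,6) right/bottom  bias=-1
  edge (10, 10)→(6, 8): d=(-4,-2) top-left  bias=+0
  edge (6, 8)→(10, 4): d=(4,-4) top-left  bias=+0
    (6,0)@(13, 1): e=[-18,42,0] → .  [on edge]
    (5,1)@(11, 3): e=[-6,30,0] → .  [on edge]
    (4,2)@(9, 5): e=[6,18,0] → X  [on edge]
    (5,2)@(11, 5): e=[-6,22,8] → .
    (3,3)@(7, 7): e=[18,6,0] → X  [on edge]
    (5,3)@(11, 7): e=[-6,14,16] → .
    (2,4)@(5, 9): e=[30,-6,0] → .  [on edge]
    (3,4)@(7, 9): e=[18,-2,8] → .
    (4,4)@(9, 9): e=[6,2,16] → X
    (5,4)@(11, 9): e=[-6,6,24] → .
    (1,5)@(3, 11): e=[42,-18,0] → .  [on edge]
    (4,5)@(9, 11): e=[6,-6,24] → .
    (0,6)@(1, 13): e=[54,-30,0] → .  [on edge]
  covered (4 px):
    . . . . . . . .
    . . . . . . . .
    . . . . X . . .
    . . . X X . . .
    . . . . X . . .
    . . . . . . . .
    . . . . . . . .
    . . . . . . . .
    . . . . . . . .
    . . . . . . . .

Result: [[4,2],[3,3],[4,3],[4,4]]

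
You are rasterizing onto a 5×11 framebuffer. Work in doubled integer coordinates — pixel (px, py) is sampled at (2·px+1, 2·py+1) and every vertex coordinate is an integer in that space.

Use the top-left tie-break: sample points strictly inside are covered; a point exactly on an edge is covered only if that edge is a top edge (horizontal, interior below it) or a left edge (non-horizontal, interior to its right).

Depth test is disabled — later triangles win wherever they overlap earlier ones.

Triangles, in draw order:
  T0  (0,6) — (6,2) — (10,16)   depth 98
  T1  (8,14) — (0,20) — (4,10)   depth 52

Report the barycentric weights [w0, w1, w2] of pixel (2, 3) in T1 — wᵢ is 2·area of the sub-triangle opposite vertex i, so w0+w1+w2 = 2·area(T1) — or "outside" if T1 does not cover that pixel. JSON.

T0:
  2·area = 100
  edge (0, 6)→(6, 2): d=(6,-4) top-left  bias=+0
  edge (6, 2)→(10, 16): d=(4,14) right/bottom  bias=-1
  edge (10, 16)→(0, 6): d=(-10,-10) top-left  bias=+0
    (2,1)@(5, 3): e=[2,18,80] → X
    (3,1)@(7, 3): e=[10,-10,100] → .
    (1,2)@(3, 5): e=[6,54,40] → X
    (3,2)@(7, 5): e=[22,-2,80] → .
    (0,3)@(1, 7): e=[10,90,0] → X  [on edge]
    (3,3)@(7, 7): e=[34,6,60] → X
    (4,3)@(9, 7): e=[42,-22,80] → .
    (0,4)@(1, 9): e=[22,98,-20] → .
    (1,4)@(3, 9): e=[30,70,0] → X  [on edge]
    (4,4)@(9, 9): e=[54,-14,60] → .
    (1,5)@(3, 11): e=[42,78,-20] → .
    (2,5)@(5, 11): e=[50,50,0] → X  [on edge]
    (3,6)@(7, 13): e=[70,30,0] → X  [on edge]
    (4,7)@(9, 15): e=[90,10,0] → X  [on edge]
  covered (15 px):
    . . . . .
    . . X . .
    . X X . .
    X X X X .
    . X X X .
    . . X X .
    . . . X X
    . . . . X
    . . . . .
    . . . . .
    . . . . .
T1:
  2·area = 56
  edge (8, 14)→(0, 20): d=(-8,6) right/bottom  bias=-1
  edge (0, 20)→(4, 10): d=(4,-10) top-left  bias=+0
  edge (4, 10)→(8, 14): d=(4,4) right/bottom  bias=-1
    (0,3)@(1, 7): e=[98,-42,0] → .  [on edge]
    (1,4)@(3, 9): e=[70,-14,0] → .  [on edge]
    (2,5)@(5, 11): e=[42,14,0] → .  [on edge]
    (1,6)@(3, 13): e=[38,2,16] → X
    (2,6)@(5, 13): e=[26,22,8] → X
    (3,6)@(7, 13): e=[14,42,0] → .  [on edge]
    (1,7)@(3, 15): e=[22,10,24] → X
    (3,7)@(7, 15): e=[-2,50,8] → .
    (4,7)@(9, 15): e=[-14,70,0] → .  [on edge]
    (1,8)@(3, 17): e=[6,18,32] → X
    (2,8)@(5, 17): e=[-6,38,24] → .
    (0,9)@(1, 19): e=[2,6,48] → X
  covered (6 px):
    . . . . .
    . . . . .
    . . . . .
    . . . . .
    . . . . .
    . . . . .
    . X X . .
    . X X . .
    . X . . .
    X . . . .
    . . . . .

Final: "outside"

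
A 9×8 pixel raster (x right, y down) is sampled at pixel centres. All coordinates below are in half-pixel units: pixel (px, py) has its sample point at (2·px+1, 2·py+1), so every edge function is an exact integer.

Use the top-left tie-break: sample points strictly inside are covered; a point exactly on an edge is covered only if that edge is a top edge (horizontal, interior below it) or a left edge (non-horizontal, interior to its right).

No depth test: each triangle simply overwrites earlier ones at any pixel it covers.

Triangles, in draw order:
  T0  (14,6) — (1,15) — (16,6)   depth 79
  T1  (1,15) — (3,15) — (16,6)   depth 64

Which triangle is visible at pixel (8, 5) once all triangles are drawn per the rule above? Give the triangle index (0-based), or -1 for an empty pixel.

T0:
  2·area = 18  (B↔C swapped to make it positive)
  edge (14, 6)→(16, 6): d=(2,0) top-left  bias=+0
  edge (16, 6)→(1, 15): d=(-15,9) right/bottom  bias=-1
  edge (1, 15)→(14, 6): d=(13,-9) top-left  bias=+0
    (6,3)@(13, 7): e=[2,12,4] → X
    (7,3)@(15, 7): e=[2,-6,22] → .
    (5,4)@(11, 9): e=[6,0,12] → .  [on edge]
    (6,4)@(13, 9): e=[6,-18,30] → .
    (3,5)@(7, 11): e=[10,6,2] → X
    (4,5)@(9, 11): e=[10,-12,20] → .
    (3,6)@(7, 13): e=[14,-24,28] → .
    (0,7)@(1, 15): e=[18,0,0] → .  [on edge]
  covered (2 px):
    . . . . . . . . .
    . . . . . . . . .
    . . . . . . . . .
    . . . . . . X . .
    . . . . . . . . .
    . . . X . . . . .
    . . . . . . . . .
    . . . . . . . . .
T1:
  2·area = 18  (B↔C swapped to make it positive)
  edge (1, 15)→(16, 6): d=(15,-9) top-left  bias=+0
  edge (16, 6)→(3, 15): d=(-13,9) right/bottom  bias=-1
  edge (3, 15)→(1, 15): d=(-2,0) right/bottom  bias=-1
    (5,4)@(11, 9): e=[0,6,12] → X  [on edge]
    (6,4)@(13, 9): e=[18,-12,12] → .
    (5,5)@(11, 11): e=[30,-20,8] → .
    (2,6)@(5, 13): e=[6,8,4] → X
    (3,6)@(7, 13): e=[24,-10,4] → .
    (0,7)@(1, 15): e=[0,18,0] → .  [on edge]
    (1,7)@(3, 15): e=[18,0,0] → .  [on edge]
    (2,7)@(5, 15): e=[36,-18,0] → .  [on edge]
    (3,7)@(7, 15): e=[54,-36,0] → .  [on edge]
    (4,7)@(9, 15): e=[72,-54,0] → .  [on edge]
    (5,7)@(11, 15): e=[90,-72,0] → .  [on edge]
    (6,7)@(13, 15): e=[108,-90,0] → .  [on edge]
    (7,7)@(15, 15): e=[126,-108,0] → .  [on edge]
    (8,7)@(17, 15): e=[144,-126,0] → .  [on edge]
  covered (2 px):
    . . . . . . . . .
    . . . . . . . . .
    . . . . . . . . .
    . . . . . . . . .
    . . . . . X . . .
    . . . . . . . . .
    . . X . . . . . .
    . . . . . . . . .

Z-buffer (winner per pixel, '.' = empty):
  . . . . . . . . .
  . . . . . . . . .
  . . . . . . . . .
  . . . . . . 0 . .
  . . . . . 1 . . .
  . . . 0 . . . . .
  . . 1 . . . . . .
  . . . . . . . . .

Answer: -1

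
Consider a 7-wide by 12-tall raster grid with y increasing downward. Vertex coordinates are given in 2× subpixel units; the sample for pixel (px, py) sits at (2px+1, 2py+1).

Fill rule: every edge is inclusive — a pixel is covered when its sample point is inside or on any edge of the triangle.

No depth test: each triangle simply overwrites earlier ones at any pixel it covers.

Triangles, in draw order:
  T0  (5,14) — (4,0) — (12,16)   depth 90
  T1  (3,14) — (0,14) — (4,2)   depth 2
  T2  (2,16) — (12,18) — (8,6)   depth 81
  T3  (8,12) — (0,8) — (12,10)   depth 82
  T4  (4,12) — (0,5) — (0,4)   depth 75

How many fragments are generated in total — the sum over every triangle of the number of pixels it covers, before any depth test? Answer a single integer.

T0:
  2·area = 96
  edge (5, 14)→(4, 0): d=(-1,-14) inclusive
  edge (4, 0)→(12, 16): d=(8,16) inclusive
  edge (12, 16)→(5, 14): d=(-7,-2) inclusive
    (2,1)@(5, 3): e=[11,8,77] → #
    (3,1)@(7, 3): e=[39,-24,81] → ·
    (2,2)@(5, 5): e=[9,24,63] → #
    (3,2)@(7, 5): e=[37,-8,67] → ·
    (2,3)@(5, 7): e=[7,40,49] → #
    (3,3)@(7, 7): e=[35,8,53] → #
    (4,3)@(9, 7): e=[63,-24,57] → ·
    (2,4)@(5, 9): e=[5,56,35] → #
    (4,4)@(9, 9): e=[61,-8,43] → ·
    (2,5)@(5, 11): e=[3,72,21] → #
    (4,5)@(9, 11): e=[59,8,29] → #
    (5,5)@(11, 11): e=[87,-24,33] → ·
  covered (14 px):
    · · · · · · ·
    · · # · · · ·
    · · # · · · ·
    · · # # · · ·
    · · # # · · ·
    · · # # # · ·
    · · # # # · ·
    · · · · # # ·
    · · · · · · ·
    · · · · · · ·
    · · · · · · ·
    · · · · · · ·
T1:
  2·area = 36
  edge (3, 14)→(0, 14): d=(-3,0) inclusive
  edge (0, 14)→(4, 2): d=(4,-12) inclusive
  edge (4, 2)→(3, 14): d=(-1,12) inclusive
    (1,2)@(3, 5): e=[27,0,9] → #  [on edge]
    (2,2)@(5, 5): e=[27,24,-15] → ·
    (1,3)@(3, 7): e=[21,8,7] → #
    (2,3)@(5, 7): e=[21,32,-17] → ·
    (1,4)@(3, 9): e=[15,16,5] → #
    (2,4)@(5, 9): e=[15,40,-19] → ·
    (0,5)@(1, 11): e=[9,0,27] → #  [on edge]
    (2,5)@(5, 11): e=[9,48,-21] → ·
    (0,6)@(1, 13): e=[3,8,25] → #
    (2,6)@(5, 13): e=[3,56,-23] → ·
    (0,7)@(1, 15): e=[-3,16,23] → ·
    (1,7)@(3, 15): e=[-3,40,-1] → ·
  covered (7 px):
    · · · · · · ·
    · · · · · · ·
    · # · · · · ·
    · # · · · · ·
    · # · · · · ·
    # # · · · · ·
    # # · · · · ·
    · · · · · · ·
    · · · · · · ·
    · · · · · · ·
    · · · · · · ·
    · · · · · · ·
T2:
  2·area = 112  (B↔C swapped to make it positive)
  edge (2, 16)→(8, 6): d=(6,-10) inclusive
  edge (8, 6)→(12, 18): d=(4,12) inclusive
  edge (12, 18)→(2, 16): d=(-10,-2) inclusive
    (5,0)@(11, 1): e=[0,-56,168] → ·  [on edge]
    (3,1)@(7, 3): e=[-28,0,140] → ·  [on edge]
    (3,4)@(7, 9): e=[8,24,80] → #
    (4,4)@(9, 9): e=[28,0,84] → #  [on edge]
    (5,4)@(11, 9): e=[48,-24,88] → ·
    (2,5)@(5, 11): e=[0,56,56] → #  [on edge]
    (5,5)@(11, 11): e=[60,-16,68] → ·
    (2,6)@(5, 13): e=[12,64,36] → #
    (5,6)@(11, 13): e=[72,-8,48] → ·
    (1,7)@(3, 15): e=[4,96,12] → #
    (5,7)@(11, 15): e=[84,0,28] → #  [on edge]
    (6,7)@(13, 15): e=[104,-24,32] → ·
    (3,8)@(7, 17): e=[56,56,0] → #  [on edge]
    (6,10)@(13, 21): e=[140,0,-28] → ·  [on edge]
  covered (16 px):
    · · · · · · ·
    · · · · · · ·
    · · · · · · ·
    · · · · · · ·
    · · · # # · ·
    · · # # # · ·
    · · # # # · ·
    · # # # # # ·
    · · · # # # ·
    · · · · · · ·
    · · · · · · ·
    · · · · · · ·
T3:
  2·area = 32
  edge (8, 12)→(0, 8): d=(-8,-4) inclusive
  edge (0, 8)→(12, 10): d=(12,2) inclusive
  edge (12, 10)→(8, 12): d=(-4,2) inclusive
    (1,4)@(3, 9): e=[4,6,22] → #
    (2,4)@(5, 9): e=[12,2,18] → #
    (3,4)@(7, 9): e=[20,-2,14] → ·
    (1,5)@(3, 11): e=[-12,30,14] → ·
    (2,5)@(5, 11): e=[-4,26,10] → ·
    (3,5)@(7, 11): e=[4,22,6] → #
    (4,5)@(9, 11): e=[12,18,2] → #
    (5,5)@(11, 11): e=[20,14,-2] → ·
    (3,6)@(7, 13): e=[-12,46,-2] → ·
    (4,6)@(9, 13): e=[-4,42,-6] → ·
  covered (4 px):
    · · · · · · ·
    · · · · · · ·
    · · · · · · ·
    · · · · · · ·
    · # # · · · ·
    · · · # # · ·
    · · · · · · ·
    · · · · · · ·
    · · · · · · ·
    · · · · · · ·
    · · · · · · ·
    · · · · · · ·
T4:
  2·area = 4
  edge (4, 12)→(0, 5): d=(-4,-7) inclusive
  edge (0, 5)→(0, 4): d=(0,-1) inclusive
  edge (0, 4)→(4, 12): d=(4,8) inclusive
  covered (0 px):
    · · · · · · ·
    · · · · · · ·
    · · · · · · ·
    · · · · · · ·
    · · · · · · ·
    · · · · · · ·
    · · · · · · ·
    · · · · · · ·
    · · · · · · ·
    · · · · · · ·
    · · · · · · ·
    · · · · · · ·

Final: 41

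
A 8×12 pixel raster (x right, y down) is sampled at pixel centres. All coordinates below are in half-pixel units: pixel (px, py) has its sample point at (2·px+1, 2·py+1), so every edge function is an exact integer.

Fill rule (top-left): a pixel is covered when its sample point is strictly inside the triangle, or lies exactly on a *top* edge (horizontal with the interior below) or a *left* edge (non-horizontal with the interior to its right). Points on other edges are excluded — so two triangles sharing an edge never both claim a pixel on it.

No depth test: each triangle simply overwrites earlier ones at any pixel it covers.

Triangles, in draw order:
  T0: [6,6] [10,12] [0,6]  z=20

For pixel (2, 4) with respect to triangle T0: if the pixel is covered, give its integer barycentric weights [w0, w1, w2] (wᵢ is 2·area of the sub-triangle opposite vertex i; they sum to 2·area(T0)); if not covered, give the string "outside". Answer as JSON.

T0:
  2·area = 36
  edge (6, 6)→(10, 12): d=(4,6) right/bottom  bias=-1
  edge (10, 12)→(0, 6): d=(-10,-6) top-left  bias=+0
  edge (0, 6)→(6, 6): d=(6,0) top-left  bias=+0
    (1,3)@(3, 7): e=[22,8,6] → █
    (2,3)@(5, 7): e=[10,20,6] → █
    (3,3)@(7, 7): e=[-2,32,6] → ·
    (1,4)@(3, 9): e=[30,-12,18] → ·
    (2,4)@(5, 9): e=[18,0,18] → █  [on edge]
    (3,4)@(7, 9): e=[6,12,18] → █
    (4,4)@(9, 9): e=[-6,24,18] → ·
    (2,5)@(5, 11): e=[26,-20,30] → ·
    (3,5)@(7, 11): e=[14,-8,30] → ·
    (4,5)@(9, 11): e=[2,4,30] → █
    (5,5)@(11, 11): e=[-10,16,30] → ·
    (4,6)@(9, 13): e=[10,-16,42] → ·
    (7,7)@(15, 15): e=[-18,0,54] → ·  [on edge]
  covered (5 px):
    · · · · · · · ·
    · · · · · · · ·
    · · · · · · · ·
    · █ █ · · · · ·
    · · █ █ · · · ·
    · · · · █ · · ·
    · · · · · · · ·
    · · · · · · · ·
    · · · · · · · ·
    · · · · · · · ·
    · · · · · · · ·
    · · · · · · · ·

Final: [0,18,18]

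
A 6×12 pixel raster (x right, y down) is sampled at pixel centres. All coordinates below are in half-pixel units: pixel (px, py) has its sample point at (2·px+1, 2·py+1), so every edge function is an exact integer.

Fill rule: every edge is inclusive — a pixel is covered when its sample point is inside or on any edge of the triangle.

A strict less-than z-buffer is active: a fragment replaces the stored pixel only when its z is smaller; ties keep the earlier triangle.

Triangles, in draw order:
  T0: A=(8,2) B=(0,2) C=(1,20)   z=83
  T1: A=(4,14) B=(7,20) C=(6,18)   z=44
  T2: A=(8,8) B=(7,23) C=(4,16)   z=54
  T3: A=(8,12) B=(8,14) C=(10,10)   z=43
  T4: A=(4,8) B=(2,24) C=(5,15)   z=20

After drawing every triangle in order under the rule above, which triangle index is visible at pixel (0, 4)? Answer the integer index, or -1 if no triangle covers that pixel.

T0:
  2·area = 144  (B↔C swapped to make it positive)
  edge (8, 2)→(1, 20): d=(-7,18) inclusive
  edge (1, 20)→(0, 2): d=(-1,-18) inclusive
  edge (0, 2)→(8, 2): d=(8,0) inclusive
    (0,1)@(1, 3): e=[119,17,8] → #
    (1,1)@(3, 3): e=[83,53,8] → #
    (2,1)@(5, 3): e=[47,89,8] → #
    (3,1)@(7, 3): e=[11,125,8] → #
    (4,1)@(9, 3): e=[-25,161,8] → ·
    (0,2)@(1, 5): e=[105,15,24] → #
    (3,2)@(7, 5): e=[-3,123,24] → ·
    (0,3)@(1, 7): e=[91,13,40] → #
    (3,3)@(7, 7): e=[-17,121,40] → ·
    (0,4)@(1, 9): e=[77,11,56] → #
    (3,4)@(7, 9): e=[-31,119,56] → ·
    (0,5)@(1, 11): e=[63,9,72] → #
  covered (20 px):
    · · · · · ·
    # # # # · ·
    # # # · · ·
    # # # · · ·
    # # # · · ·
    # # · · · ·
    # # · · · ·
    # · · · · ·
    # · · · · ·
    # · · · · ·
    · · · · · ·
    · · · · · ·
T1:
  degenerate (2·area = 0) — covers nothing
T2:
  2·area = 52
  edge (8, 8)→(7, 23): d=(-1,15) inclusive
  edge (7, 23)→(4, 16): d=(-3,-7) inclusive
  edge (4, 16)→(8, 8): d=(4,-8) inclusive
    (0,4)@(1, 9): e=[104,0,-52] → ·  [on edge]
    (3,5)@(7, 11): e=[12,36,4] → #
    (4,5)@(9, 11): e=[-18,50,20] → ·
    (3,6)@(7, 13): e=[10,30,12] → #
    (4,6)@(9, 13): e=[-20,44,28] → ·
    (2,7)@(5, 15): e=[38,10,4] → #
    (4,7)@(9, 15): e=[-22,38,36] → ·
    (2,8)@(5, 17): e=[36,4,12] → #
    (4,8)@(9, 17): e=[-24,32,44] → ·
    (2,9)@(5, 19): e=[34,-2,20] → ·
    (3,9)@(7, 19): e=[4,12,36] → #
    (4,9)@(9, 19): e=[-26,26,52] → ·
    (3,11)@(7, 23): e=[0,0,52] → #  [on edge]
  covered (9 px):
    · · · · · ·
    · · · · · ·
    · · · · · ·
    · · · · · ·
    · · · · · ·
    · · · # · ·
    · · · # · ·
    · · # # · ·
    · · # # · ·
    · · · # · ·
    · · · # · ·
    · · · # · ·
T3:
  2·area = 4  (B↔C swapped to make it positive)
  edge (8, 12)→(10, 10): d=(2,-2) inclusive
  edge (10, 10)→(8, 14): d=(-2,4) inclusive
  edge (8, 14)→(8, 12): d=(0,-2) inclusive
    (5,4)@(11, 9): e=[0,-2,6] → ·  [on edge]
    (4,5)@(9, 11): e=[0,2,2] → #  [on edge]
    (5,5)@(11, 11): e=[4,-6,6] → ·
    (3,6)@(7, 13): e=[0,6,-2] → ·  [on edge]
    (4,6)@(9, 13): e=[4,-2,2] → ·
    (2,7)@(5, 15): e=[0,10,-6] → ·  [on edge]
    (1,8)@(3, 17): e=[0,14,-10] → ·  [on edge]
    (0,9)@(1, 19): e=[0,18,-14] → ·  [on edge]
  covered (1 px):
    · · · · · ·
    · · · · · ·
    · · · · · ·
    · · · · · ·
    · · · · · ·
    · · · · # ·
    · · · · · ·
    · · · · · ·
    · · · · · ·
    · · · · · ·
    · · · · · ·
    · · · · · ·
T4:
  2·area = 30  (B↔C swapped to make it positive)
  edge (4, 8)→(5, 15): d=(1,7) inclusive
  edge (5, 15)→(2, 24): d=(-3,9) inclusive
  edge (2, 24)→(4, 8): d=(2,-16) inclusive
    (1,0)@(3, 1): e=[0,60,-30] → ·  [on edge]
    (4,1)@(9, 3): e=[-40,0,70] → ·  [on edge]
    (3,4)@(7, 9): e=[-20,0,50] → ·  [on edge]
    (2,7)@(5, 15): e=[0,0,30] → #  [on edge]
    (3,7)@(7, 15): e=[-14,-18,62] → ·
    (1,8)@(3, 17): e=[16,12,2] → #
    (2,8)@(5, 17): e=[2,-6,34] → ·
    (1,9)@(3, 19): e=[18,6,6] → #
    (2,9)@(5, 19): e=[4,-12,38] → ·
    (1,10)@(3, 21): e=[20,0,10] → #  [on edge]
    (2,10)@(5, 21): e=[6,-18,42] → ·
    (1,11)@(3, 23): e=[22,-6,14] → ·
  covered (4 px):
    · · · · · ·
    · · · · · ·
    · · · · · ·
    · · · · · ·
    · · · · · ·
    · · · · · ·
    · · · · · ·
    · · # · · ·
    · # · · · ·
    · # · · · ·
    · # · · · ·
    · · · · · ·

Z-buffer (winner per pixel, '.' = empty):
  . . . . . .
  0 0 0 0 . .
  0 0 0 . . .
  0 0 0 . . .
  0 0 0 . . .
  0 0 . 2 3 .
  0 0 . 2 . .
  0 . 4 2 . .
  0 4 2 2 . .
  0 4 . 2 . .
  . 4 . 2 . .
  . . . 2 . .

Answer: 0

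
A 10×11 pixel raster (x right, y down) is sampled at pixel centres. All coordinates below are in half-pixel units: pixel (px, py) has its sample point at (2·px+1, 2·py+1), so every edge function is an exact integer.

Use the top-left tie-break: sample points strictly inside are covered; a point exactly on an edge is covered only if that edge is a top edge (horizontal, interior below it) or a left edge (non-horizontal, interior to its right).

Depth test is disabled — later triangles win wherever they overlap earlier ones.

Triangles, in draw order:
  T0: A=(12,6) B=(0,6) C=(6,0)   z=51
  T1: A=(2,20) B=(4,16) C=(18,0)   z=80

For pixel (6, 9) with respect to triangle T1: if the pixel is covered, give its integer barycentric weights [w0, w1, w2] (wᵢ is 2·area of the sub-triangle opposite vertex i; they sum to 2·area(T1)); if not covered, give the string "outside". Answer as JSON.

T0:
  2·area = 72
  edge (12, 6)→(0, 6): d=(-12,0) right/bottom  bias=-1
  edge (0, 6)→(6, 0): d=(6,-6) top-left  bias=+0
  edge (6, 0)→(12, 6): d=(6,6) right/bottom  bias=-1
    (2,0)@(5, 1): e=[60,0,12] → █  [on edge]
    (3,0)@(7, 1): e=[60,12,0] → ·  [on edge]
    (1,1)@(3, 3): e=[36,0,36] → █  [on edge]
    (3,1)@(7, 3): e=[36,24,12] → █
    (4,1)@(9, 3): e=[36,36,0] → ·  [on edge]
    (0,2)@(1, 5): e=[12,0,60] → █  [on edge]
    (4,2)@(9, 5): e=[12,48,12] → █
    (5,2)@(11, 5): e=[12,60,0] → ·  [on edge]
    (0,3)@(1, 7): e=[-12,12,72] → ·
    (1,3)@(3, 7): e=[-12,24,60] → ·
    (2,3)@(5, 7): e=[-12,36,48] → ·
    (3,3)@(7, 7): e=[-12,48,36] → ·
    (6,3)@(13, 7): e=[-12,84,0] → ·  [on edge]
    (7,4)@(15, 9): e=[-36,108,0] → ·  [on edge]
    (8,5)@(17, 11): e=[-60,132,0] → ·  [on edge]
    (9,6)@(19, 13): e=[-84,156,0] → ·  [on edge]
  covered (9 px):
    · · █ · · · · · · ·
    · █ █ █ · · · · · ·
    █ █ █ █ █ · · · · ·
    · · · · · · · · · ·
    · · · · · · · · · ·
    · · · · · · · · · ·
    · · · · · · · · · ·
    · · · · · · · · · ·
    · · · · · · · · · ·
    · · · · · · · · · ·
    · · · · · · · · · ·
T1:
  2·area = 24
  edge (2, 20)→(4, 16): d=(2,-4) top-left  bias=+0
  edge (4, 16)→(18, 0): d=(14,-16) top-left  bias=+0
  edge (18, 0)→(2, 20): d=(-16,20) right/bottom  bias=-1
    (4,5)@(9, 11): e=[10,10,4] → █
    (5,5)@(11, 11): e=[18,42,-36] → ·
    (3,6)@(7, 13): e=[6,6,12] → █
    (4,6)@(9, 13): e=[14,38,-28] → ·
    (2,7)@(5, 15): e=[2,2,20] → █
    (3,7)@(7, 15): e=[10,34,-20] → ·
    (2,8)@(5, 17): e=[6,30,-12] → ·
  covered (3 px):
    · · · · · · · · · ·
    · · · · · · · · · ·
    · · · · · · · · · ·
    · · · · · · · · · ·
    · · · · · · · · · ·
    · · · · █ · · · · ·
    · · · █ · · · · · ·
    · · █ · · · · · · ·
    · · · · · · · · · ·
    · · · · · · · · · ·
    · · · · · · · · · ·

Answer: "outside"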